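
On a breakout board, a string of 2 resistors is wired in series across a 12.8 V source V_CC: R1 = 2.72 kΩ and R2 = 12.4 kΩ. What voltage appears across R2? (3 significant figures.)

V ≈ 10.5 V

Total series resistance ΣR = 2.72 + 12.4 = 15.12 kΩ.
Voltage divider: V = V_CC · (12.40 / 15.12) = 12.8 × 0.8201 = 10.50 V.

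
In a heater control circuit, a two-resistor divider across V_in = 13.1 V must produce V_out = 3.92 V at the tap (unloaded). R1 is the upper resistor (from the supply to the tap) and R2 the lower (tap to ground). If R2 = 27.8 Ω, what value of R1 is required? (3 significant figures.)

R1 ≈ 65.1 Ω

The divider ratio is R2/(R1+R2) = 3.92/13.1 = 0.2992.
Rearranging, R1 = R2·(1−k)/k = 27.8 × 2.342 = 65.10 Ω.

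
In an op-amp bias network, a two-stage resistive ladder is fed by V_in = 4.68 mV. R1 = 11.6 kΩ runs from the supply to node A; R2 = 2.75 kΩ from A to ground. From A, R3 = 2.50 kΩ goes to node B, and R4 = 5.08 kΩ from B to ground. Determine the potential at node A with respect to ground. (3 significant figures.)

Looking into the second stage from A: R3 + R4 = 7.580 kΩ appears in parallel with R2.
R2 ‖ (R3+R4) = 2.018 kΩ.
V_A = 4.68 × 2.018/(11.6 + 2.018) = 0.6935 mV.

V_A ≈ 0.693 mV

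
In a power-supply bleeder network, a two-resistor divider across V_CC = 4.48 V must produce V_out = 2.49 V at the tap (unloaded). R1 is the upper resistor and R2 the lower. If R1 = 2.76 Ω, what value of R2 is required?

R2 ≈ 3.45 Ω

Required fraction k = V_out/V_CC = 0.5558.
So R2 = R1 · V_out/(V_CC − V_out) = 2.76 × 2.49/(4.48 − 2.49) = 2.76 × 1.251 = 3.453 Ω.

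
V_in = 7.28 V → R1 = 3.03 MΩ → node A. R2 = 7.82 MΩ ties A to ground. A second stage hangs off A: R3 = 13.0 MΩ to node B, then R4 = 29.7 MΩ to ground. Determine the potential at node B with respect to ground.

V_B ≈ 3.47 V

Node A sees R2 in parallel with the series input of stage 2, R3 + R4 = 42.70 MΩ.
R2 ‖ (R3+R4) = 6.610 MΩ.
V_A = 7.28 × 6.610/(3.03 + 6.610) = 4.992 V.
Then the unloaded second divider: V_B = V_A × R4/(R3+R4) = 4.992 × 0.6956 = 3.472 V.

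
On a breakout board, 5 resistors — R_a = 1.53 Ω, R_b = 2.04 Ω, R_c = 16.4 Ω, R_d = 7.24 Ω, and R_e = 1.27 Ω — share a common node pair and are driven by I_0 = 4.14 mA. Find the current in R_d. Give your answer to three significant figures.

I ≈ 0.268 mA

Conductances: ΣG = 1/1.53 + 1/2.04 + 1/16.4 + 1/7.24 + 1/1.27 = 2.130 (1/Ω).
R_d takes the fraction G_k/ΣG = 0.1381/2.130 = 0.06484, so I = 4.14 × 0.06484 = 0.2684 mA.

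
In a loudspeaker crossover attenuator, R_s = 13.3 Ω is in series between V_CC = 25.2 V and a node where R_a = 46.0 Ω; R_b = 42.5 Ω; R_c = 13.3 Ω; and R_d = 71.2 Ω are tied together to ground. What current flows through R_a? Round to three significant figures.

I ≈ 0.196 A

Equivalent of the parallel group: R_p = 7.435 Ω.
Node voltage V_A = V_CC · R_p/(R_s + R_p) = 25.2 × 0.3586 = 9.036 V.
Branch current I = V_A/R_a = 9.036/46.0 = 0.1964 A.
(Equivalently: I_total = 1.215 A, then current-divider fraction G_k/ΣG = 0.1616.)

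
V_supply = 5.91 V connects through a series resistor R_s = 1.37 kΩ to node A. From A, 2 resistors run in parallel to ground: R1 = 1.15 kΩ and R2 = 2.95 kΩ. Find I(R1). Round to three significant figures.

I ≈ 1.94 mA

Combine the parallel branches: R_p = (1/1.15 + 1/2.95)⁻¹ = 0.8274 kΩ.
V_A = 5.91 × 0.8274/2.197 = 2.225 V.
I(R1) = V_A / R1 = 2.225/1.15 = 1.935 mA.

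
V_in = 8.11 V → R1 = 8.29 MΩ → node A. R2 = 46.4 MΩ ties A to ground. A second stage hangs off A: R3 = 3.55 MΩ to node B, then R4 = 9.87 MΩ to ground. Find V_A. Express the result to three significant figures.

Looking into the second stage from A: R3 + R4 = 13.42 MΩ appears in parallel with R2.
R2 ‖ (R3+R4) = 10.41 MΩ.
V_A = 8.11 × 10.41/(8.29 + 10.41) = 4.515 V.

V_A ≈ 4.51 V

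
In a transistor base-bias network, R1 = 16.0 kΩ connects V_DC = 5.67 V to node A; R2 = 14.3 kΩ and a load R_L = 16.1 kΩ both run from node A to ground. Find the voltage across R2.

First combine the lower leg with the load: R2 ‖ R_L = 7.573 kΩ.
Now apply the divider: V_out = 5.67 × 0.3213 = 1.822 V.

V_out ≈ 1.82 V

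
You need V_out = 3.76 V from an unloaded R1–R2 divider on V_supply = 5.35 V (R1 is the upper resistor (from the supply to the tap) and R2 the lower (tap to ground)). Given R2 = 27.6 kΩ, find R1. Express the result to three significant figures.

V_out/V_supply = R2/(R1+R2) = 0.7028.
So R1 = R2 · (V_supply/V_out − 1) = 27.6 × (5.35/3.76 − 1) = 27.6 × 0.4229 = 11.67 kΩ.

R1 ≈ 11.7 kΩ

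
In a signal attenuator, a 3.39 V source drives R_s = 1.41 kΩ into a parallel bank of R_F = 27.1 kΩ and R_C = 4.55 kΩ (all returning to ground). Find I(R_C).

I ≈ 0.547 mA

Equivalent of the parallel group: R_p = 3.896 kΩ.
V_A = 3.39 × 3.896/5.306 = 2.489 V.
I(R_C) = V_A / R_C = 2.489/4.55 = 0.5471 mA.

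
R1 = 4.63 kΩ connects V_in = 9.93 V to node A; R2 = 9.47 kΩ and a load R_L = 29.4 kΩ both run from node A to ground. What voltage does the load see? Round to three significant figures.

First combine the lower leg with the load: R2 ‖ R_L = 7.163 kΩ.
Then V_out = V_in · R2'/(R1 + R2') = 9.93 × 7.163/11.79 = 6.031 V.
(Unloaded it would be 6.67 V; the load pulls it down.)

V_out ≈ 6.03 V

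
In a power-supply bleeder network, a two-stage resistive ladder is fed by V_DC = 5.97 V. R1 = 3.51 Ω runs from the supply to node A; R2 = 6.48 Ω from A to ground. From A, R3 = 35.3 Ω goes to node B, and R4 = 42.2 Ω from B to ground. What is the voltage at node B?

V_B ≈ 2.05 V

Node A sees R2 in parallel with the series input of stage 2, R3 + R4 = 77.50 Ω.
Effective lower resistance at A: R2 ‖ 77.50 = 5.980 Ω.
First divider: V_A = V_DC · 5.980/(3.51 + 5.980) = 3.762 V.
Then the unloaded second divider: V_B = V_A × R4/(R3+R4) = 3.762 × 0.5445 = 2.048 V.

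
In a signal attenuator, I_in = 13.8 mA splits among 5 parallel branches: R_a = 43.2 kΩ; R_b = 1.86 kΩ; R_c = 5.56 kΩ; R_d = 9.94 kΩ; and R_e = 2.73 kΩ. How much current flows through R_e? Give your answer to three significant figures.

Total conductance ΣG = 1/43.2 + 1/1.86 + 1/5.56 + 1/9.94 + 1/2.73 = 1.208 (units of 1/kΩ).
R_e takes the fraction G_k/ΣG = 0.3663/1.208 = 0.3033, so I = 13.8 × 0.3033 = 4.186 mA.

I ≈ 4.19 mA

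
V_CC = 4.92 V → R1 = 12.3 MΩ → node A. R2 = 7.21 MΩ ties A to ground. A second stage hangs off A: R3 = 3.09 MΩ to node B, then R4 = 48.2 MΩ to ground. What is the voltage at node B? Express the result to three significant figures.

The second stage (R3 + R4 = 51.29 MΩ) loads node A in parallel with R2.
Effective lower resistance at A: R2 ‖ 51.29 = 6.321 MΩ.
First divider: V_A = V_CC · 6.321/(12.3 + 6.321) = 1.670 V.
Then the unloaded second divider: V_B = V_A × R4/(R3+R4) = 1.670 × 0.9398 = 1.570 V.

V_B ≈ 1.57 V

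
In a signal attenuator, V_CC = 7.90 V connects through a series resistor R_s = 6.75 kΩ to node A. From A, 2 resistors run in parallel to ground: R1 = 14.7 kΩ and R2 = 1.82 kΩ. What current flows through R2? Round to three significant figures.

Combine the parallel branches: R_p = (1/14.7 + 1/1.82)⁻¹ = 1.619 kΩ.
V_A = 7.90 × 1.619/8.369 = 1.529 V.
Branch current I = V_A/R2 = 1.529/1.82 = 0.8399 mA.
(Check via current divider: I_total = 0.9439 mA; share G_k/ΣG = 0.8898 → same result.)

I ≈ 0.840 mA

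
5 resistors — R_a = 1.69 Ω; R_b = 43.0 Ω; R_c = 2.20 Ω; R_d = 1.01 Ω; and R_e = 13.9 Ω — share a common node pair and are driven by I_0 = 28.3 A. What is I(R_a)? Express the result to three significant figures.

Conductances: ΣG = 1/1.69 + 1/43.0 + 1/2.20 + 1/1.01 + 1/13.9 = 2.132 (1/Ω).
R_a takes the fraction G_k/ΣG = 0.5917/2.132 = 0.2776, so I = 28.3 × 0.2776 = 7.856 A.

I ≈ 7.86 A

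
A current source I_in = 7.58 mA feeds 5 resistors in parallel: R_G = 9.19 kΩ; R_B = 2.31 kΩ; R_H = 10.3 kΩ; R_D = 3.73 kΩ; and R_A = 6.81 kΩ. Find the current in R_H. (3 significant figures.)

I ≈ 0.698 mA

ΣG = 1/9.19 + 1/2.31 + 1/10.3 + 1/3.73 + 1/6.81 = 1.054.
By the current-divider rule, I = I_in · G_k/ΣG = 7.58 × 0.09214 = 0.6984 mA.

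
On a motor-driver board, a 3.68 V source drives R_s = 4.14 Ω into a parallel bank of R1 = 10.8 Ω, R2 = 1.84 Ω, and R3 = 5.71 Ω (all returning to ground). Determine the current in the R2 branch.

I ≈ 0.459 A

Combine the parallel branches: R_p = (1/10.8 + 1/1.84 + 1/5.71)⁻¹ = 1.233 Ω.
V_A by voltage divider: V_A = 3.68 × 1.233/(4.14 + 1.233) = 0.8444 V.
Branch current I = V_A/R2 = 0.8444/1.84 = 0.4589 A.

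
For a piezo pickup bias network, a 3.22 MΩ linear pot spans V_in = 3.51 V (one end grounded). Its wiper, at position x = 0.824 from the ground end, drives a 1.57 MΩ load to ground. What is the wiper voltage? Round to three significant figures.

The pot divides into 0.5667 MΩ above the wiper and 2.653 MΩ below.
(x·R_p) ‖ R_L = 0.9864 MΩ.
Then V_out = V_in · 0.9864/(0.5667 + 0.9864) = 2.229 V.

V_out ≈ 2.23 V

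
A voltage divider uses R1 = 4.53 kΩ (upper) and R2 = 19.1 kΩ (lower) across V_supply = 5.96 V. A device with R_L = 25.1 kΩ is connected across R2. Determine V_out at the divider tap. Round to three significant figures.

The load sits in parallel with R2, giving an effective lower resistance R2' = R2·R_L/(R2+R_L) = 10.85 kΩ.
Then V_out = V_supply · R2'/(R1 + R2') = 5.96 × 10.85/15.38 = 4.204 V.

V_out ≈ 4.20 V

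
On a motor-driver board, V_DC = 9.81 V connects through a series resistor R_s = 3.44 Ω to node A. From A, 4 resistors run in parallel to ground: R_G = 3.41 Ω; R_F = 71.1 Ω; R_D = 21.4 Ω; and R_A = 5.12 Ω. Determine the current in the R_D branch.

I ≈ 0.159 A

Parallel bank: R_p = 1/(1/3.41 + 1/71.1 + 1/21.4 + 1/5.12) = 1.820 Ω.
V_A by voltage divider: V_A = 9.81 × 1.820/(3.44 + 1.820) = 3.395 V.
I(R_D) = V_A / R_D = 3.395/21.4 = 0.1586 A.
(Equivalently: I_total = 1.865 A, then current-divider fraction G_k/ΣG = 0.08506.)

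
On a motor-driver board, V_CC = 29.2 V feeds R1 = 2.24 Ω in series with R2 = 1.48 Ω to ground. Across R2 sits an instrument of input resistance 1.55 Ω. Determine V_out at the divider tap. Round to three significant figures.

V_out ≈ 7.38 V

The load sits in parallel with R2, giving an effective lower resistance R2' = R2·R_L/(R2+R_L) = 0.7571 Ω.
Voltage divider with the loaded lower leg: V_out = 29.2 × 0.7571/(2.24 + 0.7571) = 29.2 × 0.2526 = 7.376 V.
(Unloaded it would be 11.6 V; the load pulls it down.)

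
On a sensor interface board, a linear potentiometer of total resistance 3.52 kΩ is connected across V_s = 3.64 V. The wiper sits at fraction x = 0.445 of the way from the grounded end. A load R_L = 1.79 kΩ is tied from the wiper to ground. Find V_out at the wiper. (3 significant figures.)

The pot divides into 1.954 kΩ above the wiper and 1.566 kΩ below.
R_L loads the lower segment: effective lower R = 0.8354 kΩ.
Then V_out = V_s · 0.8354/(1.954 + 0.8354) = 1.090 V.

V_out ≈ 1.09 V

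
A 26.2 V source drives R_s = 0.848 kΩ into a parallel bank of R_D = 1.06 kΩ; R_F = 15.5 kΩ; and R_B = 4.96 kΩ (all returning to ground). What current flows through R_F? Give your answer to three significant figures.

Parallel bank: R_p = 1/(1/1.06 + 1/15.5 + 1/4.96) = 0.8268 kΩ.
Node voltage V_A = V_in · R_p/(R_s + R_p) = 26.2 × 0.4937 = 12.93 V.
Branch current I = V_A/R_F = 12.93/15.5 = 0.8344 mA.

I ≈ 0.834 mA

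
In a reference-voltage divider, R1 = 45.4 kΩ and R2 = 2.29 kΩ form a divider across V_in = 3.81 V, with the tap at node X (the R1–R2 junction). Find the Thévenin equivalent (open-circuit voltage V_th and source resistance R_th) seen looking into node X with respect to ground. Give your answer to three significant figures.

V_th ≈ 0.183 V, R_th ≈ 2.18 kΩ

Open-circuit (no load on X): V_th = V_in · R2/(R1 + R2) = 3.81 × 2.29/(45.40 + 2.29) = 0.1830 V.
Zeroing V_in shorts the top of R1 to ground, so R_th = R1 ‖ R2 = 2.180 kΩ.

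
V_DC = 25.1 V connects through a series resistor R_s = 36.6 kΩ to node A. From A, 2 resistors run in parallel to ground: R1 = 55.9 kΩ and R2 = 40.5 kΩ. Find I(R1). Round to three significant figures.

I ≈ 0.176 mA

Combine the parallel branches: R_p = (1/55.9 + 1/40.5)⁻¹ = 23.48 kΩ.
V_A by voltage divider: V_A = 25.1 × 23.48/(36.6 + 23.48) = 9.811 V.
I(R1) = V_A / R1 = 9.811/55.9 = 0.1755 mA.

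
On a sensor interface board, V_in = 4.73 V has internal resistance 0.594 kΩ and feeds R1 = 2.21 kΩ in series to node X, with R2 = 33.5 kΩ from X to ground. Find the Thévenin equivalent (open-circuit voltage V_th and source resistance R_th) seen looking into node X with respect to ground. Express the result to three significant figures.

R1' = 0.594 + 2.21 = 2.804 kΩ (source resistance + R1).
V_th is the unloaded tap voltage: V_in · R2/(R1'+R2) = 4.73 × 0.9228 = 4.365 V.
Zeroing V_in shorts the top of R1' to ground, so R_th = R1' ‖ R2 = 2.587 kΩ.

V_th ≈ 4.36 V, R_th ≈ 2.59 kΩ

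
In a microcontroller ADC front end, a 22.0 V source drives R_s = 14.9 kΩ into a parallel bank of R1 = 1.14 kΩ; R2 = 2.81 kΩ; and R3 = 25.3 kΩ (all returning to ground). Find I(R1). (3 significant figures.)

I ≈ 0.967 mA

Parallel bank: R_p = 1/(1/1.14 + 1/2.81 + 1/25.3) = 0.7858 kΩ.
V_A by voltage divider: V_A = 22.0 × 0.7858/(14.9 + 0.7858) = 1.102 V.
Branch current I = V_A/R1 = 1.102/1.14 = 0.9668 mA.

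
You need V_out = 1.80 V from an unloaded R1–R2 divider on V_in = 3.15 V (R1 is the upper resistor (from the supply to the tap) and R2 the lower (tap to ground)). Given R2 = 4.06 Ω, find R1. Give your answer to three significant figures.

R1 ≈ 3.04 Ω

Required fraction k = V_out/V_in = 0.5714.
R1 = R2·(1/k − 1) = 4.06 × 0.7500 = 3.045 Ω.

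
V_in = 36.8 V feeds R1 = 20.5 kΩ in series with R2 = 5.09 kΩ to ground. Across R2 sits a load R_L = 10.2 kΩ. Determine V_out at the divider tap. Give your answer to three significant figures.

V_out ≈ 5.23 V

First combine the lower leg with the load: R2 ‖ R_L = 3.396 kΩ.
Now apply the divider: V_out = 36.8 × 0.1421 = 5.229 V.
(Unloaded it would be 7.32 V; the load pulls it down.)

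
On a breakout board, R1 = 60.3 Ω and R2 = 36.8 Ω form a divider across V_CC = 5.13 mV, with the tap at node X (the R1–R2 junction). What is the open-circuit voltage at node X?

Open-circuit (no load on X): V_th = V_CC · R2/(R1 + R2) = 5.13 × 36.8/(60.30 + 36.8) = 1.944 mV.

V_th ≈ 1.94 mV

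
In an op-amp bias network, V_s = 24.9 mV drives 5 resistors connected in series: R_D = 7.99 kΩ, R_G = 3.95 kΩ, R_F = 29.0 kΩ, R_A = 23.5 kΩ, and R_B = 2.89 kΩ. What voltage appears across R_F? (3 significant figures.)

V ≈ 10.7 mV

Series total: ΣR = 7.99 + 3.95 + 29.0 + 23.5 + 2.89 = 67.33 kΩ.
V = V_s · R/ΣR = 24.9 × 0.4307 = 10.72 mV.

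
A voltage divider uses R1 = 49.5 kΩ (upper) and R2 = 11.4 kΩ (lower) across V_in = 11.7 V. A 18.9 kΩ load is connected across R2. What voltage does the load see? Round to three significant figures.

V_out ≈ 1.47 V

R2 ‖ R_L = (11.4 × 18.9)/(11.4 + 18.9) = 7.111 kΩ.
Voltage divider with the loaded lower leg: V_out = 11.7 × 7.111/(49.5 + 7.111) = 11.7 × 0.1256 = 1.470 V.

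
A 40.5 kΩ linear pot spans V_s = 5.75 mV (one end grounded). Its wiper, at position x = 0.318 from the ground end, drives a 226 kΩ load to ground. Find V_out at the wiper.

The pot divides into 27.62 kΩ above the wiper and 12.88 kΩ below.
R_L loads the lower segment: effective lower R = 12.18 kΩ.
Then V_out = V_s · 12.18/(27.62 + 12.18) = 1.760 mV.

V_out ≈ 1.76 mV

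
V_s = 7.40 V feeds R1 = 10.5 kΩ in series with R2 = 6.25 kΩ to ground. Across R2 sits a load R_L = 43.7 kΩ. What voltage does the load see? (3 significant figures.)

R2 ‖ R_L = (6.25 × 43.7)/(6.25 + 43.7) = 5.468 kΩ.
Voltage divider with the loaded lower leg: V_out = 7.40 × 5.468/(10.5 + 5.468) = 7.40 × 0.3424 = 2.534 V.

V_out ≈ 2.53 V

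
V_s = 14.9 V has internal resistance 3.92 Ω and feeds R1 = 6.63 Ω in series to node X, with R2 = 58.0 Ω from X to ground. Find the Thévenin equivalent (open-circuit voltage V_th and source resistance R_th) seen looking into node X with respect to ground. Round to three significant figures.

R1' = 3.92 + 6.63 = 10.55 Ω (source resistance + R1).
With X open, the divider is unloaded: V_th = 14.9 × 58.0/68.55 = 12.61 V.
Zeroing V_s shorts the top of R1' to ground, so R_th = R1' ‖ R2 = 8.926 Ω.

V_th ≈ 12.6 V, R_th ≈ 8.93 Ω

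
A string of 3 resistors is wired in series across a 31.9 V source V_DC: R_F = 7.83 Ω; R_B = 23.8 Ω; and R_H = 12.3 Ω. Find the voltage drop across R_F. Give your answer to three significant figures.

V ≈ 5.69 V

Total series resistance ΣR = 7.83 + 23.8 + 12.3 = 43.93 Ω.
V = V_DC · R/ΣR = 31.9 × 0.1782 = 5.686 V.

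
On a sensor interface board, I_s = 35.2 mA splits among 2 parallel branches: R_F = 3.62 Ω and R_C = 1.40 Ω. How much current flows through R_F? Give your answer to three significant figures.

Two-branch current divider: I_k = I_s · R_other/(R_1 + R_2).
I(R_F) = 35.2 × 1.40/(3.62 + 1.40) = 35.2 × 0.2789 = 9.817 mA.

I ≈ 9.82 mA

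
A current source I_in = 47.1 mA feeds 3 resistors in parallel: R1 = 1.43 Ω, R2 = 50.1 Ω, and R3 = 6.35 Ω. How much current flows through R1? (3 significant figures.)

I ≈ 37.6 mA

ΣG = 1/1.43 + 1/50.1 + 1/6.35 = 0.8767.
Current divider: I(R1) = I_in · G_k/ΣG = 47.1 × (0.6993/0.8767) = 47.1 × 0.7976 = 37.57 mA.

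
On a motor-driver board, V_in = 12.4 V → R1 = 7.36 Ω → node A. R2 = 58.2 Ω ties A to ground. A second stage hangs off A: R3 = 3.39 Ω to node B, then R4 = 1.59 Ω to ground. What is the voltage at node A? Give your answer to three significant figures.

Looking into the second stage from A: R3 + R4 = 4.980 Ω appears in parallel with R2.
R2 ‖ (R3+R4) = 4.587 Ω.
V_A = 12.4 × 4.587/(7.36 + 4.587) = 4.761 V.

V_A ≈ 4.76 V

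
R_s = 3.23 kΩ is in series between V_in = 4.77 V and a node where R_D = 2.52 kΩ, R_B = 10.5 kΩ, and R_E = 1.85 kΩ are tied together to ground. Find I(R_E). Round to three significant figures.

Combine the parallel branches: R_p = (1/2.52 + 1/10.5 + 1/1.85)⁻¹ = 0.9684 kΩ.
Node voltage V_A = V_in · R_p/(R_s + R_p) = 4.77 × 0.2307 = 1.100 V.
Branch current I = V_A/R_E = 1.100/1.85 = 0.5947 mA.

I ≈ 0.595 mA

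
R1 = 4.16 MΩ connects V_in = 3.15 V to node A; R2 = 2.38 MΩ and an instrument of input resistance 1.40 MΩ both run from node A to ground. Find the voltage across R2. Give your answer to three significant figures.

V_out ≈ 0.551 V

The load sits in parallel with R2, giving an effective lower resistance R2' = R2·R_L/(R2+R_L) = 0.8815 MΩ.
Voltage divider with the loaded lower leg: V_out = 3.15 × 0.8815/(4.16 + 0.8815) = 3.15 × 0.1748 = 0.5508 V.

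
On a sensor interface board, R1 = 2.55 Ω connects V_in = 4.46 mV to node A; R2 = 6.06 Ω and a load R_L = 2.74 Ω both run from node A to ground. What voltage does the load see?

V_out ≈ 1.90 mV

First combine the lower leg with the load: R2 ‖ R_L = 1.887 Ω.
Then V_out = V_in · R2'/(R1 + R2') = 4.46 × 1.887/4.437 = 1.897 mV.
(Unloaded it would be 3.14 mV; the load pulls it down.)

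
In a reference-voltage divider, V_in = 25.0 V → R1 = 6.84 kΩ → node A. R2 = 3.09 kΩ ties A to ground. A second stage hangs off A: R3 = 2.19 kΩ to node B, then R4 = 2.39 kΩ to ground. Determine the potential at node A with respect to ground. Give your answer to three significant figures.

Node A sees R2 in parallel with the series input of stage 2, R3 + R4 = 4.580 kΩ.
R2 ‖ (R3+R4) = 1.845 kΩ.
V_A = 25.0 × 1.845/(6.84 + 1.845) = 5.311 V.

V_A ≈ 5.31 V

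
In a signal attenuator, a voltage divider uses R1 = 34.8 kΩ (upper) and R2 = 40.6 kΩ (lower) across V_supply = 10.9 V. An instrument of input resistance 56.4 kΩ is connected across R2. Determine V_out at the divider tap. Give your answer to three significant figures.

R2 ‖ R_L = (40.6 × 56.4)/(40.6 + 56.4) = 23.61 kΩ.
Then V_out = V_supply · R2'/(R1 + R2') = 10.9 × 23.61/58.41 = 4.406 V.
(Unloaded it would be 5.87 V; the load pulls it down.)

V_out ≈ 4.41 V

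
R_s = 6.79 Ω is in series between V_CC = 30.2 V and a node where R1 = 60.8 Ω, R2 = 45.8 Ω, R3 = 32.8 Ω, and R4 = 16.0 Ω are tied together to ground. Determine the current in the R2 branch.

I ≈ 0.349 A

Parallel bank: R_p = 1/(1/60.8 + 1/45.8 + 1/32.8 + 1/16.0) = 7.618 Ω.
Node voltage V_A = V_CC · R_p/(R_s + R_p) = 30.2 × 0.5287 = 15.97 V.
I(R2) = V_A / R2 = 15.97/45.8 = 0.3486 A.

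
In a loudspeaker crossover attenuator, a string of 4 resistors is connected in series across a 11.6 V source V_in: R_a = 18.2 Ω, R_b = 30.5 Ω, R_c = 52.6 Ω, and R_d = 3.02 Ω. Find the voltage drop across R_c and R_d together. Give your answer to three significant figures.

V ≈ 6.18 V

ΣR = 18.2 + 30.5 + 52.6 + 3.02 = 104.3 Ω.
R_{R_c..R_d} = 52.6 + 3.02 = 55.62 Ω.
Voltage divider: V = V_in · (55.62 / 104.3) = 11.6 × 0.5332 = 6.185 V.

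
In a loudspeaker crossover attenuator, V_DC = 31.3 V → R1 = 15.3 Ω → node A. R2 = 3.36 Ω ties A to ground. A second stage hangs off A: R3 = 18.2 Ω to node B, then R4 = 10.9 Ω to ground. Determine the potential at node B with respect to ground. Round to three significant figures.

V_B ≈ 1.93 V

Looking into the second stage from A: R3 + R4 = 29.10 Ω appears in parallel with R2.
Effective lower resistance at A: R2 ‖ 29.10 = 3.012 Ω.
So V_A = 31.3 × 0.1645 = 5.149 V.
V_B = V_A × 0.3746 = 1.929 V.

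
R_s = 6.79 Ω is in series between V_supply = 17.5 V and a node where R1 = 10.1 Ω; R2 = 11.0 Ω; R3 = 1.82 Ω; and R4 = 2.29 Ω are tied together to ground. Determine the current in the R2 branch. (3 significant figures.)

Combine the parallel branches: R_p = (1/10.1 + 1/11.0 + 1/1.82 + 1/2.29)⁻¹ = 0.8503 Ω.
Node voltage V_A = V_supply · R_p/(R_s + R_p) = 17.5 × 0.1113 = 1.948 V.
I(R2) = V_A / R2 = 1.948/11.0 = 0.1771 A.

I ≈ 0.177 A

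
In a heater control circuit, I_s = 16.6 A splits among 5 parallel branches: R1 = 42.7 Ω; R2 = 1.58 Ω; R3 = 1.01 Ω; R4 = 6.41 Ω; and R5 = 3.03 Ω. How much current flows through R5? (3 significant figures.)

ΣG = 1/42.7 + 1/1.58 + 1/1.01 + 1/6.41 + 1/3.03 = 2.132.
Current divider: I(R5) = I_s · G_k/ΣG = 16.6 × (0.3300/2.132) = 16.6 × 0.1548 = 2.569 A.

I ≈ 2.57 A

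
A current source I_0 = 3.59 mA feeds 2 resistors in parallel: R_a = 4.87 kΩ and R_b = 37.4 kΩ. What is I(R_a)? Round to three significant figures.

For two parallel branches, I_k = I_0 · (other R)/(sum of R).
I(R_a) = 3.59 × 37.4/(4.87 + 37.4) = 3.59 × 0.8848 = 3.176 mA.

I ≈ 3.18 mA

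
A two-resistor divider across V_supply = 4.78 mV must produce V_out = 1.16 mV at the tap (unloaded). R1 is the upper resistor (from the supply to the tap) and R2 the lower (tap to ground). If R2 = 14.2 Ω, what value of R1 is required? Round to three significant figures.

R1 ≈ 44.3 Ω

Required fraction k = V_out/V_supply = 0.2427.
Rearranging, R1 = R2·(1−k)/k = 14.2 × 3.121 = 44.31 Ω.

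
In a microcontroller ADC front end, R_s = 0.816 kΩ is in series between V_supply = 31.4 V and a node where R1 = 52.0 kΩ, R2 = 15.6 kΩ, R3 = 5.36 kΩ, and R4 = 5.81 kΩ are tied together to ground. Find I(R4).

I ≈ 3.97 mA

Equivalent of the parallel group: R_p = 2.262 kΩ.
Node voltage V_A = V_supply · R_p/(R_s + R_p) = 31.4 × 0.7349 = 23.08 V.
I(R4) = V_A / R4 = 23.08/5.81 = 3.972 mA.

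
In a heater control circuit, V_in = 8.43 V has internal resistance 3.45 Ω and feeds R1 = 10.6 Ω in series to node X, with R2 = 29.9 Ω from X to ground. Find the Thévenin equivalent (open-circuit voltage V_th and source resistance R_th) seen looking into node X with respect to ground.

V_th ≈ 5.74 V, R_th ≈ 9.56 Ω

R1' = 3.45 + 10.6 = 14.05 Ω (source resistance + R1).
Open-circuit (no load on X): V_th = V_in · R2/(R1' + R2) = 8.43 × 29.9/(14.05 + 29.9) = 5.735 V.
Zeroing V_in shorts the top of R1' to ground, so R_th = R1' ‖ R2 = 9.558 Ω.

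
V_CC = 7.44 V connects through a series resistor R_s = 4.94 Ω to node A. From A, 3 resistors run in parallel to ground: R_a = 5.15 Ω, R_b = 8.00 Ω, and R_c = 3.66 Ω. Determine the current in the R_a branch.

Combine the parallel branches: R_p = (1/5.15 + 1/8.00 + 1/3.66)⁻¹ = 1.688 Ω.
V_A by voltage divider: V_A = 7.44 × 1.688/(4.94 + 1.688) = 1.895 V.
Branch current I = V_A/R_a = 1.895/5.15 = 0.3679 A.
(Check via current divider: I_total = 1.123 A; share G_k/ΣG = 0.3278 → same result.)

I ≈ 0.368 A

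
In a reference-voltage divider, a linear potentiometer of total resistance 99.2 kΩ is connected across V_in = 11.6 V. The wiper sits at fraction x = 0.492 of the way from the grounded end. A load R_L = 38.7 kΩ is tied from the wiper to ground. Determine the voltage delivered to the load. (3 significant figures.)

Lower segment x·R_p = 48.81 kΩ; upper segment (1−x)·R_p = 50.39 kΩ.
R_L loads the lower segment: effective lower R = 21.58 kΩ.
Then V_out = V_in · 21.58/(50.39 + 21.58) = 3.479 V.

V_out ≈ 3.48 V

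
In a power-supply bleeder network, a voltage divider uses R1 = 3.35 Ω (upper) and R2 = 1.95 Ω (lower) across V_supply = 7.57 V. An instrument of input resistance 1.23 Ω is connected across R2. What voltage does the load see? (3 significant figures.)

First combine the lower leg with the load: R2 ‖ R_L = 0.7542 Ω.
Then V_out = V_supply · R2'/(R1 + R2') = 7.57 × 0.7542/4.104 = 1.391 V.
(Unloaded it would be 2.79 V; the load pulls it down.)

V_out ≈ 1.39 V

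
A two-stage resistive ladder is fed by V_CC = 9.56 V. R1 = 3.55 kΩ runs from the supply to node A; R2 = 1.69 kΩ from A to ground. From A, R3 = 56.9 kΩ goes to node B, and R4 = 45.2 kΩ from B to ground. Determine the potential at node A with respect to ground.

Looking into the second stage from A: R3 + R4 = 102.1 kΩ appears in parallel with R2.
R2 ‖ (R3+R4) = 1.662 kΩ.
First divider: V_A = V_CC · 1.662/(3.55 + 1.662) = 3.049 V.

V_A ≈ 3.05 V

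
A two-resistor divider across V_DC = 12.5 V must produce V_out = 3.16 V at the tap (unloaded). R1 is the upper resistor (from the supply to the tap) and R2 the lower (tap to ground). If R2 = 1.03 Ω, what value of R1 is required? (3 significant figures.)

R1 ≈ 3.04 Ω

V_out/V_DC = R2/(R1+R2) = 0.2528.
So R1 = R2 · (V_DC/V_out − 1) = 1.03 × (12.5/3.16 − 1) = 1.03 × 2.956 = 3.044 Ω.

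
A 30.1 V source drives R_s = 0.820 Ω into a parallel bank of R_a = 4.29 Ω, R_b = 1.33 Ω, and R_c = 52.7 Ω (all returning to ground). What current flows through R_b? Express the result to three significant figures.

I ≈ 12.4 A

Parallel bank: R_p = 1/(1/4.29 + 1/1.33 + 1/52.7) = 0.9961 Ω.
V_A by voltage divider: V_A = 30.1 × 0.9961/(0.820 + 0.9961) = 16.51 V.
I(R_b) = V_A / R_b = 16.51/1.33 = 12.41 A.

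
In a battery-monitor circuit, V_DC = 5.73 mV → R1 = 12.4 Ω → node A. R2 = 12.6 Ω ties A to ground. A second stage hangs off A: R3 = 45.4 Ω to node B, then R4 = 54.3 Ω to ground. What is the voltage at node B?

Looking into the second stage from A: R3 + R4 = 99.70 Ω appears in parallel with R2.
R2 ‖ (R3+R4) = 11.19 Ω.
V_A = 5.73 × 11.19/(12.4 + 11.19) = 2.718 mV.
Stage 2 is unloaded, so V_B = V_A · R4/(R3+R4) = 2.718 × 54.3/99.70 = 1.480 mV.

V_B ≈ 1.48 mV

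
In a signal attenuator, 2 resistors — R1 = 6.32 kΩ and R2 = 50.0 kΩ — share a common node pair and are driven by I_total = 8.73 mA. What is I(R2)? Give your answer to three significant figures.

I ≈ 0.980 mA

Two-branch current divider: I_k = I_total · R_other/(R_1 + R_2).
So I = 8.73 × 6.32/56.32 = 0.9796 mA.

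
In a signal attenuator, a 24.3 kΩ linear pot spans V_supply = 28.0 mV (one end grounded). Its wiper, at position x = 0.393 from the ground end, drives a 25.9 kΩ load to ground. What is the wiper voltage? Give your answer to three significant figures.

Lower segment x·R_p = 9.550 kΩ; upper segment (1−x)·R_p = 14.75 kΩ.
R_L loads the lower segment: effective lower R = 6.977 kΩ.
Loaded-divider output: V_out = 28.0 × 0.3211 = 8.992 mV.

V_out ≈ 8.99 mV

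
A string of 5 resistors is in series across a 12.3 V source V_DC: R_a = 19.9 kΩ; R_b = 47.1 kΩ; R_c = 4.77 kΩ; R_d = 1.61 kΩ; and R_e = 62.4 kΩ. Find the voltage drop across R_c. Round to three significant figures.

V ≈ 0.432 V

ΣR = 19.9 + 47.1 + 4.77 + 1.61 + 62.4 = 135.8 kΩ.
By the voltage-divider rule, V = 12.3 × 4.770/135.8 = 0.4321 V.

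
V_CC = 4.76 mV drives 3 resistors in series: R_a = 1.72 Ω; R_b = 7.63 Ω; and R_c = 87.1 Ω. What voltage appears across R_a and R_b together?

ΣR = 1.72 + 7.63 + 87.1 = 96.45 Ω.
R_{R_a..R_b} = 1.72 + 7.63 = 9.350 Ω.
Voltage divider: V = V_CC · (9.350 / 96.45) = 4.76 × 0.09694 = 0.4614 mV.

V ≈ 0.461 mV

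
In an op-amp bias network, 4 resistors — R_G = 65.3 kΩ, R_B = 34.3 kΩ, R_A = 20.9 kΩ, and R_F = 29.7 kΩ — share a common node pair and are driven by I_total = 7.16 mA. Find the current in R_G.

ΣG = 1/65.3 + 1/34.3 + 1/20.9 + 1/29.7 = 0.1260.
By the current-divider rule, I = I_total · G_k/ΣG = 7.16 × 0.1216 = 0.8703 mA.

I ≈ 0.870 mA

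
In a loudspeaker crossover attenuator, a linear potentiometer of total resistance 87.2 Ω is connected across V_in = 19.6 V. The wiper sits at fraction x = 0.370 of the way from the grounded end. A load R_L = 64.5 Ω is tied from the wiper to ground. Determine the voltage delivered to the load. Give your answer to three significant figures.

Lower segment x·R_p = 32.26 Ω; upper segment (1−x)·R_p = 54.94 Ω.
(x·R_p) ‖ R_L = 21.51 Ω.
V_out = 19.6 × 21.51/(54.94 + 21.51) = 5.514 V.

V_out ≈ 5.51 V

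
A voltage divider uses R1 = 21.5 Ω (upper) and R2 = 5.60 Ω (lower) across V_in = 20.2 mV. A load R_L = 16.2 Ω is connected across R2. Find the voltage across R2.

R2 ‖ R_L = (5.60 × 16.2)/(5.60 + 16.2) = 4.161 Ω.
Voltage divider with the loaded lower leg: V_out = 20.2 × 4.161/(21.5 + 4.161) = 20.2 × 0.1622 = 3.276 mV.

V_out ≈ 3.28 mV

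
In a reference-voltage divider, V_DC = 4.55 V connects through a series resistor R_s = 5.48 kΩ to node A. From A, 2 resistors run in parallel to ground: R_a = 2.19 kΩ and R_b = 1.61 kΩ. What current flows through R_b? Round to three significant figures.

Parallel bank: R_p = 1/(1/2.19 + 1/1.61) = 0.9279 kΩ.
V_A by voltage divider: V_A = 4.55 × 0.9279/(5.48 + 0.9279) = 0.6588 V.
I(R_b) = V_A / R_b = 0.6588/1.61 = 0.4092 mA.

I ≈ 0.409 mA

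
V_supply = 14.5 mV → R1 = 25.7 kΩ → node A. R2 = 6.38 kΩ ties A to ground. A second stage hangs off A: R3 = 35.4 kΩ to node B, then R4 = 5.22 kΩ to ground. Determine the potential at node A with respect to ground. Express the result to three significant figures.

V_A ≈ 2.56 mV

Looking into the second stage from A: R3 + R4 = 40.62 kΩ appears in parallel with R2.
Effective lower resistance at A: R2 ‖ 40.62 = 5.514 kΩ.
First divider: V_A = V_supply · 5.514/(25.7 + 5.514) = 2.561 mV.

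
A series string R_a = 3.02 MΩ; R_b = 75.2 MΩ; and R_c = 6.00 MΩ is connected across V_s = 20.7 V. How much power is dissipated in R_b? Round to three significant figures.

Series current I = V_s/ΣR = 20.7/84.22 = 0.2458 µA.
P = I²R = 0.06041 × 75.2 = 4.543 µW.

P ≈ 4.54 µW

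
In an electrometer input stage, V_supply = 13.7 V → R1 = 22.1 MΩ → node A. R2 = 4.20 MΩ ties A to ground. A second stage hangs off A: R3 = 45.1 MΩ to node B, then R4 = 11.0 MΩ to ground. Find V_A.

V_A ≈ 2.06 V

The second stage (R3 + R4 = 56.10 MΩ) loads node A in parallel with R2.
R2 ‖ (R3+R4) = 3.907 MΩ.
V_A = 13.7 × 3.907/(22.1 + 3.907) = 2.058 V.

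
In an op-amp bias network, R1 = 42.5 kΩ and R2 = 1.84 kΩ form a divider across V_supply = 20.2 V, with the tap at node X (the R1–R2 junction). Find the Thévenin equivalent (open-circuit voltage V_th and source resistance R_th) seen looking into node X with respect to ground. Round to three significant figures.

V_th ≈ 0.838 V, R_th ≈ 1.76 kΩ

Open-circuit (no load on X): V_th = V_supply · R2/(R1 + R2) = 20.2 × 1.84/(42.50 + 1.84) = 0.8382 V.
With V_supply suppressed (replaced by a short), R_th = R1 ‖ R2 = (42.50 × 1.84)/(42.50 + 1.84) = 1.764 kΩ.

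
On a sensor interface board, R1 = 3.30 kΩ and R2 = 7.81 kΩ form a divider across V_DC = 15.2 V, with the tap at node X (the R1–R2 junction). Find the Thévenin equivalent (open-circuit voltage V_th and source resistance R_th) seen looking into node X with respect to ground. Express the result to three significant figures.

V_th ≈ 10.7 V, R_th ≈ 2.32 kΩ

Open-circuit (no load on X): V_th = V_DC · R2/(R1 + R2) = 15.2 × 7.81/(3.300 + 7.81) = 10.69 V.
Looking into X with the source shorted: R_th = R1·R2/(R1+R2) = 3.300 × 7.81/11.11 = 2.320 kΩ.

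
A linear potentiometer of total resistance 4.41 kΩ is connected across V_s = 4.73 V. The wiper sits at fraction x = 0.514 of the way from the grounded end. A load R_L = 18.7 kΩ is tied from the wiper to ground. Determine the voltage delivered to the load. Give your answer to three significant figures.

V_out ≈ 2.30 V

The pot divides into 2.143 kΩ above the wiper and 2.267 kΩ below.
(x·R_p) ‖ R_L = 2.022 kΩ.
V_out = 4.73 × 2.022/(2.143 + 2.022) = 2.296 V.
(Unloaded: V_out = x·V_s = 2.43 V.)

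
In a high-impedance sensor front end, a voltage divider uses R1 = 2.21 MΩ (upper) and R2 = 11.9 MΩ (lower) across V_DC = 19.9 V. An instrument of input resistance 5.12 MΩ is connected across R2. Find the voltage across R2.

The load sits in parallel with R2, giving an effective lower resistance R2' = R2·R_L/(R2+R_L) = 3.580 MΩ.
Then V_out = V_DC · R2'/(R1 + R2') = 19.9 × 3.580/5.790 = 12.30 V.
(Unloaded it would be 16.8 V; the load pulls it down.)

V_out ≈ 12.3 V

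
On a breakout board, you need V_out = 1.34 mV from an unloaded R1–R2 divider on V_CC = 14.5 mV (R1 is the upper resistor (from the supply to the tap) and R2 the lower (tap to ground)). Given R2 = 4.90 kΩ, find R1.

The divider ratio is R2/(R1+R2) = 1.34/14.5 = 0.09241.
Rearranging, R1 = R2·(1−k)/k = 4.90 × 9.821 = 48.12 kΩ.

R1 ≈ 48.1 kΩ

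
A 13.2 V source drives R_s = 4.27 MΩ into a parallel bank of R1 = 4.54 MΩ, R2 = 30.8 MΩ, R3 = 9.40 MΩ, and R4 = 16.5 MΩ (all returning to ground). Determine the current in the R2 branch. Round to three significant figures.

I ≈ 0.153 µA

Parallel bank: R_p = 1/(1/4.54 + 1/30.8 + 1/9.40 + 1/16.5) = 2.383 MΩ.
V_A by voltage divider: V_A = 13.2 × 2.383/(4.27 + 2.383) = 4.727 V.
Branch current I = V_A/R2 = 4.727/30.8 = 0.1535 µA.
(Equivalently: I_total = 1.984 µA, then current-divider fraction G_k/ΣG = 0.07736.)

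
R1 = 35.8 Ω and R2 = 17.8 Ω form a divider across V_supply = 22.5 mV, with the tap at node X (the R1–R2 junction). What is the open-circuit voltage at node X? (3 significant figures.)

V_th ≈ 7.47 mV

With X open, the divider is unloaded: V_th = 22.5 × 17.8/53.60 = 7.472 mV.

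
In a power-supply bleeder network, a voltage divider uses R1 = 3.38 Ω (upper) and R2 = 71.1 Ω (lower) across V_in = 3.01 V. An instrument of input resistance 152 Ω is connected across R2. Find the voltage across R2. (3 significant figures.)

The load sits in parallel with R2, giving an effective lower resistance R2' = R2·R_L/(R2+R_L) = 48.44 Ω.
Voltage divider with the loaded lower leg: V_out = 3.01 × 48.44/(3.38 + 48.44) = 3.01 × 0.9348 = 2.814 V.

V_out ≈ 2.81 V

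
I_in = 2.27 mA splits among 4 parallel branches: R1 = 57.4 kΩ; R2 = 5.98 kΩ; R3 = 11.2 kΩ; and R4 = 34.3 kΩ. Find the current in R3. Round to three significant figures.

ΣG = 1/57.4 + 1/5.98 + 1/11.2 + 1/34.3 = 0.3031.
R3 takes the fraction G_k/ΣG = 0.08929/0.3031 = 0.2946, so I = 2.27 × 0.2946 = 0.6687 mA.

I ≈ 0.669 mA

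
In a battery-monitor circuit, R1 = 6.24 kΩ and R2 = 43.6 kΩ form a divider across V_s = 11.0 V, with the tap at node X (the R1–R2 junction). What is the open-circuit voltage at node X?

With X open, the divider is unloaded: V_th = 11.0 × 43.6/49.84 = 9.623 V.

V_th ≈ 9.62 V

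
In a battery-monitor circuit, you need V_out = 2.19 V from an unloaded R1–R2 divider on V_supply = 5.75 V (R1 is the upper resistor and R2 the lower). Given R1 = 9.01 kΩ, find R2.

R2 ≈ 5.54 kΩ

Required fraction k = V_out/V_supply = 0.3809.
R2 = R1 · 0.3809/(1 − 0.3809) = 5.543 kΩ.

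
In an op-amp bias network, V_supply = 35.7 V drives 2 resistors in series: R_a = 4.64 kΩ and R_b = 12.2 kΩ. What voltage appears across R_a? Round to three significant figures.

Series total: ΣR = 4.64 + 12.2 = 16.84 kΩ.
V = V_supply · R/ΣR = 35.7 × 0.2755 = 9.837 V.

V ≈ 9.84 V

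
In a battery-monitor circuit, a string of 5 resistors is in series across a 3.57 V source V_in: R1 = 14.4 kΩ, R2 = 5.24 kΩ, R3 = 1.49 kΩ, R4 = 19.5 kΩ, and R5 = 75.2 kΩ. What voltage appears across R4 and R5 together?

Series total: ΣR = 14.4 + 5.24 + 1.49 + 19.5 + 75.2 = 115.8 kΩ.
R_{R4..R5} = 19.5 + 75.2 = 94.70 kΩ.
V = V_in · R/ΣR = 3.57 × 0.8176 = 2.919 V.

V ≈ 2.92 V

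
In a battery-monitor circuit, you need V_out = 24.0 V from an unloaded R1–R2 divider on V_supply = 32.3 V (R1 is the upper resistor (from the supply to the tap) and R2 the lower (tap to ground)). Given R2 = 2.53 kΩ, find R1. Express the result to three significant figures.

R1 ≈ 0.875 kΩ

The divider ratio is R2/(R1+R2) = 24.0/32.3 = 0.7430.
Rearranging, R1 = R2·(1−k)/k = 2.53 × 0.3458 = 0.8750 kΩ.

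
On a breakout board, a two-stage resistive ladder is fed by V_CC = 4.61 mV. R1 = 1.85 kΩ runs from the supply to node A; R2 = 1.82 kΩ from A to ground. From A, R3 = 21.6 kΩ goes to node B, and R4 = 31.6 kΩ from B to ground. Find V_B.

V_B ≈ 1.33 mV

Looking into the second stage from A: R3 + R4 = 53.20 kΩ appears in parallel with R2.
Effective lower resistance at A: R2 ‖ 53.20 = 1.760 kΩ.
So V_A = 4.61 × 0.4875 = 2.247 mV.
Then the unloaded second divider: V_B = V_A × R4/(R3+R4) = 2.247 × 0.5940 = 1.335 mV.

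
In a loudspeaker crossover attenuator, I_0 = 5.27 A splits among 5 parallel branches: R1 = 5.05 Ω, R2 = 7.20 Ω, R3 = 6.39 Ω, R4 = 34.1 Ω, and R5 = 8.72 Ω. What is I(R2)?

ΣG = 1/5.05 + 1/7.20 + 1/6.39 + 1/34.1 + 1/8.72 = 0.6374.
By the current-divider rule, I = I_0 · G_k/ΣG = 5.27 × 0.2179 = 1.148 A.

I ≈ 1.15 A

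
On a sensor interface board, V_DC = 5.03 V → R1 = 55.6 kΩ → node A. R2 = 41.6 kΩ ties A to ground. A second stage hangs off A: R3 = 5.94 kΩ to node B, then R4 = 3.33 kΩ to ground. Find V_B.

Node A sees R2 in parallel with the series input of stage 2, R3 + R4 = 9.270 kΩ.
R2 ‖ (R3+R4) = 7.581 kΩ.
So V_A = 5.03 × 0.1200 = 0.6035 V.
Stage 2 is unloaded, so V_B = V_A · R4/(R3+R4) = 0.6035 × 3.33/9.270 = 0.2168 V.

V_B ≈ 0.217 V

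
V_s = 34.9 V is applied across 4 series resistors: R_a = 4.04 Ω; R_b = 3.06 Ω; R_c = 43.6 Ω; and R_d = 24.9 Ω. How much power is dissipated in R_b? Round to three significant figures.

P ≈ 0.652 W

The common current is I = 34.9/75.60 = 0.4616 A.
V(R_b) = I·R = 1.413 V; P = V·I = 1.413 × 0.4616 = 0.6521 W.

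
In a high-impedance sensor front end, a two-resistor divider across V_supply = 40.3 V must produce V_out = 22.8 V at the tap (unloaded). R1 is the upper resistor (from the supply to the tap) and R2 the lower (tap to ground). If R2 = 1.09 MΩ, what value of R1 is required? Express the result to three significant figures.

R1 ≈ 0.837 MΩ

V_out/V_supply = R2/(R1+R2) = 0.5658.
So R1 = R2 · (V_supply/V_out − 1) = 1.09 × (40.3/22.8 − 1) = 1.09 × 0.7675 = 0.8366 MΩ.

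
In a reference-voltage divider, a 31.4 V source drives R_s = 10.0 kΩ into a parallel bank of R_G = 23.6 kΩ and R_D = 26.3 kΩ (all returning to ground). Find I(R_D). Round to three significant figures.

I ≈ 0.662 mA

Combine the parallel branches: R_p = (1/23.6 + 1/26.3)⁻¹ = 12.44 kΩ.
V_A = 31.4 × 12.44/22.44 = 17.41 V.
I(R_D) = V_A / R_D = 17.41/26.3 = 0.6618 mA.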